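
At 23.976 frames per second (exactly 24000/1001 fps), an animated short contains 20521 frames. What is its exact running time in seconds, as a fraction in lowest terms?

Running time = 20521 ÷ (24000/1001) = 20521 × 1001/24000 = 20541521/24000 s.

20541521/24000 seconds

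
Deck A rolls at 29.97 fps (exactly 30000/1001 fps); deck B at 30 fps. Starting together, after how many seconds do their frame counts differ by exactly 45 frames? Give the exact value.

The gap grows by |30 − 30000/1001| = 30/1001 frames per second.
Time for a 45-frame gap: 45 ÷ (30/1001) = 1501.5 s.

1501.5 seconds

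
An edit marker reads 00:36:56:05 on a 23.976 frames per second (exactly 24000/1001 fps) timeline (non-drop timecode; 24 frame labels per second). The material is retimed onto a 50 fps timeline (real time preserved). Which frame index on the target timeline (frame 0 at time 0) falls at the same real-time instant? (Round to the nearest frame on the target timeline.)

Source frame index: (0×3600 + 36×60 + 56) × 24 + 5 = 53189.
Real time: 53189 / (24000/1001) = 53242189/24000 s.
Target frame: (53242189/24000) × (50) = 53242189/480 ≈ 110921.227 → 110921.

frame 110921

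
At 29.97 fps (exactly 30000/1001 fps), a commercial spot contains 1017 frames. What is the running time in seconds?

Running time = 1017 / (30000/1001) = 33.9339 s.

33.9339 seconds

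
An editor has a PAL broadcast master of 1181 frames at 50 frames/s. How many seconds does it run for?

Running time = 1181 / (50) = 23.62 s.

23.62 seconds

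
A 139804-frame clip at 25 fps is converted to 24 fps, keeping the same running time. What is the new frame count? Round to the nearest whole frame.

Frames at target rate = 139804 × (24) / (25) = 3355296/25 ≈ 134211.840.
Nearest whole frame: 134212.

134212 frames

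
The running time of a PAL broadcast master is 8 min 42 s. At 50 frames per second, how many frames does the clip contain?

8 min 42 s = 522 s.
Frames = 522 × 50 = 26100.

26100 frames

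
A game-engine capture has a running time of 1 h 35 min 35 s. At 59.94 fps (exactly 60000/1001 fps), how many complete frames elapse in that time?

343756 frames

1 h 35 min 35 s = 5735 s.
Frames = 5735 × 60000/1001 = 344100000/1001 ≈ 343756.2438.
Complete frames: 343756.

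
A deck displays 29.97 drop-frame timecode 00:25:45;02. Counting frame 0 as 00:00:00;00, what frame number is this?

As if non-drop at 30 labels/s: (0 × 3600 + 25 × 60 + 45) × 30 + 2 = 46352.
Minute boundaries passed: 25; those not divisible by 10: 25 − 2 = 23; dropped labels = 2 × 23 = 46.
Actual frame index = 46352 − 46 = 46306.

46306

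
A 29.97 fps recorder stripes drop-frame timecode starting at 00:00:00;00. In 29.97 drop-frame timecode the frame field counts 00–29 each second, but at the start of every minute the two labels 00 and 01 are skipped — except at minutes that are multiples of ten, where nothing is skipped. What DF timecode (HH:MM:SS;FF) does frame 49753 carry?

00:27:40;03

Ten DF minutes hold 17982 frames, so frame 49753 lies in block 2 (frames 35964–53945) with 13789 frames into that block.
The block's first minute is 1800 frames and the rest 1798 each; 13789 frames reaches minute 7, so 2 × 18 + 7 × 2 = 50 labels have been skipped so far.
Adding those back, label number 49753 + 50 = 49803 at 30 labels/s is 1660 s + 3 f = 0 h 27 min 40 s frame 3, i.e. 00:27:40;03.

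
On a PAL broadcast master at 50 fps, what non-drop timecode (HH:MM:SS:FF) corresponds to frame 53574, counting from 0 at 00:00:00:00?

53574 ÷ 50 = 1071 full seconds, remainder 24 frames.
1071 s = 0 h 17 min 51 s.
Timecode: 00:17:51:24.

00:17:51:24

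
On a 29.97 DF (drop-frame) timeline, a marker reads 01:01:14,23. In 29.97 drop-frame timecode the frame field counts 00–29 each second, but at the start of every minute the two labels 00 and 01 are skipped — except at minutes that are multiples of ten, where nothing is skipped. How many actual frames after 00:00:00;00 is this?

As if non-drop at 30 labels/s: (1 × 3600 + 1 × 60 + 14) × 30 + 23 = 110243.
Minute boundaries passed: 61; those not divisible by 10: 61 − 6 = 55; dropped labels = 2 × 55 = 110.
Actual frame index = 110243 − 110 = 110133.

110133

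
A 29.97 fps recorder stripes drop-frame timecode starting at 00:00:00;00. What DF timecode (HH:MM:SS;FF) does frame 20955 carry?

00:11:39;05

Ten DF minutes hold 17982 frames, so frame 20955 lies in block 1 (frames 17982–35963) with 2973 frames into that block.
The block's first minute is 1800 frames and the rest 1798 each; 2973 frames reaches minute 1, so 1 × 18 + 1 × 2 = 20 labels have been skipped so far.
Adding those back, label number 20955 + 20 = 20975 at 30 labels/s is 699 s + 5 f = 0 h 11 min 39 s frame 5, i.e. 00:11:39;05.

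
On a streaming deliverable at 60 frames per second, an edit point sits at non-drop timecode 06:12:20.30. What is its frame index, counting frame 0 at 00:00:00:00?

1340430

Total seconds to the label: (6 × 3600 + 12 × 60 + 20) = 22340.
Frame index = 22340 × 60 + 30 = 1340430.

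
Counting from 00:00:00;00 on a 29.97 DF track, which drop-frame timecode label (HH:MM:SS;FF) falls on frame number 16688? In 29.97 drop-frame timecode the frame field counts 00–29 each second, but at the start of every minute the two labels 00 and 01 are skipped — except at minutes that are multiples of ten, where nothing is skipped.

Each 10-minute DF block holds 10 × 60 × 30 − 9 × 2 = 17982 frames. 16688 ÷ 17982 → 0 full blocks, remainder 16688.
Within the partial block the first minute is 1800 frames and each further minute 1798, so 9 further minute boundaries passed. Total skipped labels = 18 × 0 + 2 × 9 = 18.
Non-drop label index = 16688 + 18 = 16706; at 30 labels/s that is 00:09:16:26, i.e. DF 00:09:16;26.

00:09:16;26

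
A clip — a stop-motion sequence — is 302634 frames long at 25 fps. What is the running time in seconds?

12105.36 seconds

Running time = 302634 / (25) = 12105.36 s.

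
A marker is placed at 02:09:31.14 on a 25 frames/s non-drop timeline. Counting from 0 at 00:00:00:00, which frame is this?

frame 194289

Total seconds to the label: (2 × 3600 + 9 × 60 + 31) = 7771.
Frame index = 7771 × 25 + 14 = 194289.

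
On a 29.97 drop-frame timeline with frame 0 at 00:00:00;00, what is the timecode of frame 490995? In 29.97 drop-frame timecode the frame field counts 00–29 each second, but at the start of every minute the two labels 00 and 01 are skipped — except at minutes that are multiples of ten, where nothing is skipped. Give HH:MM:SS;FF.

Each 10-minute DF block holds 10 × 60 × 30 − 9 × 2 = 17982 frames. 490995 ÷ 17982 → 27 full blocks, remainder 5481.
Within the partial block the first minute is 1800 frames and each further minute 1798, so 3 further minute boundaries passed. Total skipped labels = 18 × 27 + 2 × 3 = 492.
Non-drop label index = 490995 + 492 = 491487; at 30 labels/s that is 04:33:02:27, i.e. DF 04:33:02;27.

04:33:02;27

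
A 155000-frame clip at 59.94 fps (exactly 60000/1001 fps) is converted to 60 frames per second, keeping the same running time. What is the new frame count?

155155 frames

Target frames = source frames × (target rate / source rate) = 155000 × (60)/(60000/1001) = 155000 × 1001/1000 = 155155.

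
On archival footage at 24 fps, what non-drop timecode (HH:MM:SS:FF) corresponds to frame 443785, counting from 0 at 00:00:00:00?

05:08:11:01

443785 ÷ 24 = 18491 full seconds, remainder 1 frame.
18491 s = 5 h 8 min 11 s.
Timecode: 05:08:11:01.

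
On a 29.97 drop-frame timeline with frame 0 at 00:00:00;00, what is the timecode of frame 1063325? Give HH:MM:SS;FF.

Ten DF minutes hold 17982 frames, so frame 1063325 lies in block 59 (frames 1060938–1078919) with 2387 frames into that block.
The block's first minute is 1800 frames and the rest 1798 each; 2387 frames reaches minute 1, so 59 × 18 + 1 × 2 = 1064 labels have been skipped so far.
Adding those back, label number 1063325 + 1064 = 1064389 at 30 labels/s is 35479 s + 19 f = 9 h 51 min 19 s frame 19, i.e. 09:51:19;19.

09:51:19;19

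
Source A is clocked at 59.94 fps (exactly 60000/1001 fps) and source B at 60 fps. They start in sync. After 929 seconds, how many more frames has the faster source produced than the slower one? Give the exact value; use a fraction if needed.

A emits 60000/1001 × 929 = 55740000/1001 frames; B emits 60 × 929 = 55740.
Difference = 55740/1001 frames (≈ 55.6843); B is ahead of A.

55740/1001 frames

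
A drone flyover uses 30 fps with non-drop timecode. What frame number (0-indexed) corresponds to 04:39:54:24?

Total seconds to the label: (4 × 3600 + 39 × 60 + 54) = 16794.
Frame index = 16794 × 30 + 24 = 503844.

503844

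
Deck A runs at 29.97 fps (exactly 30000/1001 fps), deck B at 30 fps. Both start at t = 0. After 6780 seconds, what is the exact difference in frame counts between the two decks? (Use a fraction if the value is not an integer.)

A emits 30000/1001 × 6780 = 203400000/1001 frames; B emits 30 × 6780 = 203400.
Difference = 203400/1001 frames (≈ 203.1968); B is ahead of A.

203400/1001 frames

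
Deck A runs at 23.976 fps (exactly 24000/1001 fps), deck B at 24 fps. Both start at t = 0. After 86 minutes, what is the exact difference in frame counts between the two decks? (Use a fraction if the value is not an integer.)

123840/1001 frames

86 min = 5160 s.
A emits 24000/1001 × 5160 = 123840000/1001 frames; B emits 24 × 5160 = 123840.
Difference = 123840/1001 frames (≈ 123.7163); B is ahead of A.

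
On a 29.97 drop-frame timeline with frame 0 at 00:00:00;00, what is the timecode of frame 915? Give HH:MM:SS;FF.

00:00:30;15

Each 10-minute DF block holds 10 × 60 × 30 − 9 × 2 = 17982 frames. 915 ÷ 17982 → 0 full blocks, remainder 915.
Within the partial block the first minute is 1800 frames and each further minute 1798, so 0 further minute boundaries passed. Total skipped labels = 18 × 0 + 2 × 0 = 0.
Non-drop label index = 915 + 0 = 915; at 30 labels/s that is 00:00:30:15, i.e. DF 00:00:30;15.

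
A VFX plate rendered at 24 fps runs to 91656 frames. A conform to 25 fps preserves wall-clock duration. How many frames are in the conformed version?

95475 frames

Target frames = source frames × (target rate / source rate) = 91656 × (25)/(24) = 91656 × 25/24 = 95475.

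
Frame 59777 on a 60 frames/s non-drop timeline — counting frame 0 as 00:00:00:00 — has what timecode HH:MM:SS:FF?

59777 ÷ 60 = 996 full seconds, remainder 17 frames.
996 s = 0 h 16 min 36 s.
Timecode: 00:16:36:17.

00:16:36:17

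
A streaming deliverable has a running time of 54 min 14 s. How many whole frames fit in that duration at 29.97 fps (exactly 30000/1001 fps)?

54 min 14 s = 3254 s.
Frames = 3254 × 30000/1001 = 97620000/1001 ≈ 97522.4775.
Complete frames: 97522.

97522 frames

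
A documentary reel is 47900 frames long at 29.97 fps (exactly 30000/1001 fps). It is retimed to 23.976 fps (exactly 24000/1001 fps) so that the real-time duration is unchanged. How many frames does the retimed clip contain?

38320 frames

Target frames = source frames × (target rate / source rate) = 47900 × (24000/1001)/(30000/1001) = 47900 × 4/5 = 38320.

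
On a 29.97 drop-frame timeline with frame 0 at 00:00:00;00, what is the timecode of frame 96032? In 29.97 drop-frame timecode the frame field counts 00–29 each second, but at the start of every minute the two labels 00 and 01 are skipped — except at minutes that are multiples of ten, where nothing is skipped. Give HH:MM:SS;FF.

Each 10-minute DF block holds 10 × 60 × 30 − 9 × 2 = 17982 frames. 96032 ÷ 17982 → 5 full blocks, remainder 6122.
Within the partial block the first minute is 1800 frames and each further minute 1798, so 3 further minute boundaries passed. Total skipped labels = 18 × 5 + 2 × 3 = 96.
Non-drop label index = 96032 + 96 = 96128; at 30 labels/s that is 00:53:24:08, i.e. DF 00:53:24;08.

00:53:24;08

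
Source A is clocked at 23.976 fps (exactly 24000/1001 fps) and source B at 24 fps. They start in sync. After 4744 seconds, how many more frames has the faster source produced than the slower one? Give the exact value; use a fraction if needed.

A emits 24000/1001 × 4744 = 113856000/1001 frames; B emits 24 × 4744 = 113856.
Difference = 113856/1001 frames (≈ 113.7423); B is ahead of A.

113856/1001 frames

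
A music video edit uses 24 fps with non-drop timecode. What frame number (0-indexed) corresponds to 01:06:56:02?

96386

Total seconds to the label: (1 × 3600 + 6 × 60 + 56) = 4016.
Frame index = 4016 × 24 + 2 = 96386.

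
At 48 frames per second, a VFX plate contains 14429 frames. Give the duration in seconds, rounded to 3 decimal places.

Running time = 14429 × 1/48 = 14429/48 s ≈ 300.604 s.

300.604 seconds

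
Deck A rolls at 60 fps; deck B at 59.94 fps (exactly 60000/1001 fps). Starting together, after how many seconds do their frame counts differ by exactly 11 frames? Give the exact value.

The gap grows by |60000/1001 − 60| = 60/1001 frames per second.
Time for a 11-frame gap: 11 ÷ (60/1001) = 11011/60 s.

11011/60 seconds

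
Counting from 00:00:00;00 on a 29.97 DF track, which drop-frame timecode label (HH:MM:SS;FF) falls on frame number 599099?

Each 10-minute DF block holds 10 × 60 × 30 − 9 × 2 = 17982 frames. 599099 ÷ 17982 → 33 full blocks, remainder 5693.
Within the partial block the first minute is 1800 frames and each further minute 1798, so 3 further minute boundaries passed. Total skipped labels = 18 × 33 + 2 × 3 = 600.
Non-drop label index = 599099 + 600 = 599699; at 30 labels/s that is 05:33:09:29, i.e. DF 05:33:09;29.

05:33:09;29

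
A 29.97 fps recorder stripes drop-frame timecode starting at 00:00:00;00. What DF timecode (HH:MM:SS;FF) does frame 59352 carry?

00:33:00;12

Ten DF minutes hold 17982 frames, so frame 59352 lies in block 3 (frames 53946–71927) with 5406 frames into that block.
The block's first minute is 1800 frames and the rest 1798 each; 5406 frames reaches minute 3, so 3 × 18 + 3 × 2 = 60 labels have been skipped so far.
Adding those back, label number 59352 + 60 = 59412 at 30 labels/s is 1980 s + 12 f = 0 h 33 min 0 s frame 12, i.e. 00:33:00;12.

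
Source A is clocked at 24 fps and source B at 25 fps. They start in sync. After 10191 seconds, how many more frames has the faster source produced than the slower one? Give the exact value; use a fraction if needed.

A emits 24 × 10191 = 244584 frames; B emits 25 × 10191 = 254775.
Difference = 10191 frames; B is ahead of A.

10191 frames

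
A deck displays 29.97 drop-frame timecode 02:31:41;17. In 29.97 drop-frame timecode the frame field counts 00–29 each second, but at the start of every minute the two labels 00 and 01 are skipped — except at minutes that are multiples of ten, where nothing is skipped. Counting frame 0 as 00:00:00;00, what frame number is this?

272775

Complete 10-minute blocks: 15, each 17982 frames → 269730.
Remaining 1 whole minute in the current block: 1800 + 0 × 1798 = 1800 frames.
Within the current minute: 41 × 30 + 17 − 2 = 1245 (labels ;00/;01 skipped at this minute). Total = 269730 + 1800 + 1245 = 272775.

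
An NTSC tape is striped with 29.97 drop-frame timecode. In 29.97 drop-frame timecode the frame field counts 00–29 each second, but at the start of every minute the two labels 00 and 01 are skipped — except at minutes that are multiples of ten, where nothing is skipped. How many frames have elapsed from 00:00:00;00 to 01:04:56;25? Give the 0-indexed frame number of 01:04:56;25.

116789

As if non-drop at 30 labels/s: (1 × 3600 + 4 × 60 + 56) × 30 + 25 = 116905.
Minute boundaries passed: 64; those not divisible by 10: 64 − 6 = 58; dropped labels = 2 × 58 = 116.
Actual frame index = 116905 − 116 = 116789.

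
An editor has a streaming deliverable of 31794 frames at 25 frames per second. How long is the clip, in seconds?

1271.76 seconds

Running time = 31794 / (25) = 1271.76 s.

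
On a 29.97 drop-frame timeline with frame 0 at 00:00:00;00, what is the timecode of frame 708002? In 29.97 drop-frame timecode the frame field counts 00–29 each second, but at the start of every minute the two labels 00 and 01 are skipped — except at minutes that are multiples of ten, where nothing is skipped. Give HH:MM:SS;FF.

Each 10-minute DF block holds 10 × 60 × 30 − 9 × 2 = 17982 frames. 708002 ÷ 17982 → 39 full blocks, remainder 6704.
Within the partial block the first minute is 1800 frames and each further minute 1798, so 3 further minute boundaries passed. Total skipped labels = 18 × 39 + 2 × 3 = 708.
Non-drop label index = 708002 + 708 = 708710; at 30 labels/s that is 06:33:43:20, i.e. DF 06:33:43;20.

06:33:43;20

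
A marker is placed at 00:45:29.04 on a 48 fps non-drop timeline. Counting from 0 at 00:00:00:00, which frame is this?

Total seconds to the label: (0 × 3600 + 45 × 60 + 29) = 2729.
Frame index = 2729 × 48 + 4 = 130996.

frame 130996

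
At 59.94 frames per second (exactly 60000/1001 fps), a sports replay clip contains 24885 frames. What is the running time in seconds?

Running time = 24885 / (60000/1001) = 415.16475 s.

415.16475 seconds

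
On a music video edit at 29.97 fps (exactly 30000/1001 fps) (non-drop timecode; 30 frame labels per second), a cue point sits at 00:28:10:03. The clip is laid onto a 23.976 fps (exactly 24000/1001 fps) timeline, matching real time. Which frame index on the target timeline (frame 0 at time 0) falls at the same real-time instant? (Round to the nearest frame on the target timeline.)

frame 40562

Source frame index: (0×3600 + 28×60 + 10) × 30 + 3 = 50703.
Real time: 50703 / (30000/1001) = 16917901/10000 s.
Target frame: (16917901/10000) × (24000/1001) = 202812/5 ≈ 40562.400 → 40562.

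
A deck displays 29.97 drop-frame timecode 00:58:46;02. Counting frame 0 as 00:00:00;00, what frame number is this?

105676

Complete 10-minute blocks: 5, each 17982 frames → 89910.
Remaining 8 whole minutes in the current block: 1800 + 7 × 1798 = 14386 frames.
Within the current minute: 46 × 30 + 2 − 2 = 1380 (labels ;00/;01 skipped at this minute). Total = 89910 + 14386 + 1380 = 105676.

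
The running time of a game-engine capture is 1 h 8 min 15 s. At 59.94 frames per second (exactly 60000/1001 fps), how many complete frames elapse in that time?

245454 frames

1 h 8 min 15 s = 4095 s.
Frames = 4095 × 60000/1001 = 2700000/11 ≈ 245454.5455.
Complete frames: 245454.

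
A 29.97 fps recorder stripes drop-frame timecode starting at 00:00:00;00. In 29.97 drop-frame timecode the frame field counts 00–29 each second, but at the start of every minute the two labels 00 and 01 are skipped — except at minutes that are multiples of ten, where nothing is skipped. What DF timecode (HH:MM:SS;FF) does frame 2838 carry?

00:01:34;20

Ten DF minutes hold 17982 frames, so frame 2838 lies in block 0 (frames 0–17981) with 2838 frames into that block.
The block's first minute is 1800 frames and the rest 1798 each; 2838 frames reaches minute 1, so 0 × 18 + 1 × 2 = 2 labels have been skipped so far.
Adding those back, label number 2838 + 2 = 2840 at 30 labels/s is 94 s + 20 f = 0 h 1 min 34 s frame 20, i.e. 00:01:34;20.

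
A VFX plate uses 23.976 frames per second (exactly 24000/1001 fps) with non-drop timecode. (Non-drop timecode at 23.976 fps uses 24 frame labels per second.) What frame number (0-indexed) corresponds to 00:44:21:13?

Total seconds to the label: (0 × 3600 + 44 × 60 + 21) = 2661.
Frame index = 2661 × 24 + 13 = 63877.

63877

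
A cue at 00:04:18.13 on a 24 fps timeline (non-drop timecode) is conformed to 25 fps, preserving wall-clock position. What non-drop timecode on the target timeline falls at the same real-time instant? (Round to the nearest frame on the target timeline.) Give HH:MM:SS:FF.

00:04:18:14

Source frame index: (0×3600 + 4×60 + 18) × 24 + 13 = 6205.
Real time: 6205 / (24) = 6205/24 s.
Target frame: (6205/24) × (25) = 155125/24 ≈ 6463.542 → 6464.
At 25 labels/s: frame 6464 → 00:04:18:14.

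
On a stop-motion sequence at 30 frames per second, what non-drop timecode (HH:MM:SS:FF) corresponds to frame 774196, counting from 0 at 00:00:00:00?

774196 ÷ 30 = 25806 full seconds, remainder 16 frames.
25806 s = 7 h 10 min 6 s.
Timecode: 07:10:06:16.

07:10:06:16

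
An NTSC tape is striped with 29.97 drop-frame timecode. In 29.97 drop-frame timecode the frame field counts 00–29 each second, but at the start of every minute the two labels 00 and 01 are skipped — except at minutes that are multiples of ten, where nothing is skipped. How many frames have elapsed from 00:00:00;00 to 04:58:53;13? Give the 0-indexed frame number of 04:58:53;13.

Complete 10-minute blocks: 29, each 17982 frames → 521478.
Remaining 8 whole minutes in the current block: 1800 + 7 × 1798 = 14386 frames.
Within the current minute: 53 × 30 + 13 − 2 = 1601 (labels ;00/;01 skipped at this minute). Total = 521478 + 14386 + 1601 = 537465.

537465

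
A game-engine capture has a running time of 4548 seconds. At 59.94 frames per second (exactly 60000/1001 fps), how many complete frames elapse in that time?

Frames = 4548 × 60000/1001 = 272880000/1001 ≈ 272607.3926.
Complete frames: 272607.

272607 frames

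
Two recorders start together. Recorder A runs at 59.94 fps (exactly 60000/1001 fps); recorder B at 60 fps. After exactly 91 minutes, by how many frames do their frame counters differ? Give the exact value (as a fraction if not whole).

91 min = 5460 s.
A emits 60000/1001 × 5460 = 3600000/11 frames; B emits 60 × 5460 = 327600.
Difference = 3600/11 frames (≈ 327.2727); B is ahead of A.

3600/11 frames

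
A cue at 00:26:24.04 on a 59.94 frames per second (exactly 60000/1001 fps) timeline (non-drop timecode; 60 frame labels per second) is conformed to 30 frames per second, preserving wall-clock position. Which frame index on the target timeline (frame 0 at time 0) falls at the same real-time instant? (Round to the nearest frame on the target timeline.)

Source frame index: (0×3600 + 26×60 + 24) × 60 + 4 = 95044.
Real time: 95044 / (60000/1001) = 23784761/15000 s.
Target frame: (23784761/15000) × (30) = 23784761/500 ≈ 47569.522 → 47570.

frame 47570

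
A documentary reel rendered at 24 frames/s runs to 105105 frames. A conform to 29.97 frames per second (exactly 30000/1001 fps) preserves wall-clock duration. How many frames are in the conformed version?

131250 frames

Target frames = source frames × (target rate / source rate) = 105105 × (30000/1001)/(24) = 105105 × 1250/1001 = 131250.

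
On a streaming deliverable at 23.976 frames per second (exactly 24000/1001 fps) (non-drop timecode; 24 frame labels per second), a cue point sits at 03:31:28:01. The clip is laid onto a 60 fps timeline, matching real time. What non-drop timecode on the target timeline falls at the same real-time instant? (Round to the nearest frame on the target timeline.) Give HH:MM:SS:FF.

Source frame index: (3×3600 + 31×60 + 28) × 24 + 1 = 304513.
Real time: 304513 / (24000/1001) = 304817513/24000 s.
Target frame: (304817513/24000) × (60) = 304817513/400 ≈ 762043.782 → 762044.
At 60 labels/s: frame 762044 → 03:31:40:44.

03:31:40:44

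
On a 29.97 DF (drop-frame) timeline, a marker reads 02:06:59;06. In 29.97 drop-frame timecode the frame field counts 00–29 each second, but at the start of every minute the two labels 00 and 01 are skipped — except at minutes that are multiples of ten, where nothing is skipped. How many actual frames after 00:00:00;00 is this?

228348

Complete 10-minute blocks: 12, each 17982 frames → 215784.
Remaining 6 whole minutes in the current block: 1800 + 5 × 1798 = 10790 frames.
Within the current minute: 59 × 30 + 6 − 2 = 1774 (labels ;00/;01 skipped at this minute). Total = 215784 + 10790 + 1774 = 228348.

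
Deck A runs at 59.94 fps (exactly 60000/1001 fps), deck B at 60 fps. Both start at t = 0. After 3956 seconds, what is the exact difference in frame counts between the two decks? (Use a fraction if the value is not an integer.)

A emits 60000/1001 × 3956 = 237360000/1001 frames; B emits 60 × 3956 = 237360.
Difference = 237360/1001 frames (≈ 237.1229); B is ahead of A.

237360/1001 frames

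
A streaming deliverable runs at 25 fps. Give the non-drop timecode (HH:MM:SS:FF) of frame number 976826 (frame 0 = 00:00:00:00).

976826 ÷ 25 = 39073 full seconds, remainder 1 frame.
39073 s = 10 h 51 min 13 s.
Timecode: 10:51:13:01.

10:51:13:01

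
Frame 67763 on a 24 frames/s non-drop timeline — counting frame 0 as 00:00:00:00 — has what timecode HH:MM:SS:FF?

00:47:03:11

67763 ÷ 24 = 2823 full seconds, remainder 11 frames.
2823 s = 0 h 47 min 3 s.
Timecode: 00:47:03:11.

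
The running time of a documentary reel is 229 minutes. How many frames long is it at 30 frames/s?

412200 frames

229 min = 13740 s.
Frames = 13740 × 30 = 412200.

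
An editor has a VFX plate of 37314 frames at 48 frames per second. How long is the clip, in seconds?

Running time = 37314 / (48) = 777.375 s.

777.375 seconds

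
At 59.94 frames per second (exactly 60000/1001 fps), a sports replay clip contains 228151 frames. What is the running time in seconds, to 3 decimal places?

Running time = 228151 × 1001/60000 = 228379151/60000 s ≈ 3806.319 s.

3806.319 seconds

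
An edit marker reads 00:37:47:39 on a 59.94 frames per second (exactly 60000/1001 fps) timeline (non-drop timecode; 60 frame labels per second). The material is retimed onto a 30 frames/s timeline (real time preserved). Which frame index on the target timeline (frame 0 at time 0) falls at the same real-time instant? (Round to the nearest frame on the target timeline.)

frame 68098

Source frame index: (0×3600 + 37×60 + 47) × 60 + 39 = 136059.
Real time: 136059 / (60000/1001) = 45398353/20000 s.
Target frame: (45398353/20000) × (30) = 136195059/2000 ≈ 68097.530 → 68098.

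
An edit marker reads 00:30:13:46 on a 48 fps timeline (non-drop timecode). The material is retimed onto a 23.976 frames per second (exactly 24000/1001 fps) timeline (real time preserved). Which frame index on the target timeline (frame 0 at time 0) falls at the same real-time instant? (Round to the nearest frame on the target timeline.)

Source frame index: (0×3600 + 30×60 + 13) × 48 + 46 = 87070.
Real time: 87070 / (48) = 43535/24 s.
Target frame: (43535/24) × (24000/1001) = 43535000/1001 ≈ 43491.508 → 43492.

frame 43492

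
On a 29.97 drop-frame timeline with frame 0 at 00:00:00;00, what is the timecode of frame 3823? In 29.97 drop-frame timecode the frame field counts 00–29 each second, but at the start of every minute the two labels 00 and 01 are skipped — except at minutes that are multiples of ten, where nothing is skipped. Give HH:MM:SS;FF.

Each 10-minute DF block holds 10 × 60 × 30 − 9 × 2 = 17982 frames. 3823 ÷ 17982 → 0 full blocks, remainder 3823.
Within the partial block the first minute is 1800 frames and each further minute 1798, so 2 further minute boundaries passed. Total skipped labels = 18 × 0 + 2 × 2 = 4.
Non-drop label index = 3823 + 4 = 3827; at 30 labels/s that is 00:02:07:17, i.e. DF 00:02:07;17.

00:02:07;17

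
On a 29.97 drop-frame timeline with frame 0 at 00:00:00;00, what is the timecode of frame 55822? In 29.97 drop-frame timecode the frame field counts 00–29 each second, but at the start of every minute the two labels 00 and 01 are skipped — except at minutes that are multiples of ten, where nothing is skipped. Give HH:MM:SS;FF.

Ten DF minutes hold 17982 frames, so frame 55822 lies in block 3 (frames 53946–71927) with 1876 frames into that block.
The block's first minute is 1800 frames and the rest 1798 each; 1876 frames reaches minute 1, so 3 × 18 + 1 × 2 = 56 labels have been skipped so far.
Adding those back, label number 55822 + 56 = 55878 at 30 labels/s is 1862 s + 18 f = 0 h 31 min 2 s frame 18, i.e. 00:31:02;18.

00:31:02;18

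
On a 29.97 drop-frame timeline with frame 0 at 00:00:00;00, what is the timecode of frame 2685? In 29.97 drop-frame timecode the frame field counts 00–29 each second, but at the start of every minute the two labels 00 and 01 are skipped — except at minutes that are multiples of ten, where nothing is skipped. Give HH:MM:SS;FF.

00:01:29;17

Each 10-minute DF block holds 10 × 60 × 30 − 9 × 2 = 17982 frames. 2685 ÷ 17982 → 0 full blocks, remainder 2685.
Within the partial block the first minute is 1800 frames and each further minute 1798, so 1 further minute boundary passed. Total skipped labels = 18 × 0 + 2 × 1 = 2.
Non-drop label index = 2685 + 2 = 2687; at 30 labels/s that is 00:01:29:17, i.e. DF 00:01:29;17.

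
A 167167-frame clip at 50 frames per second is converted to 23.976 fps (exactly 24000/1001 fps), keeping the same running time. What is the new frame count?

Target frames = source frames × (target rate / source rate) = 167167 × (24000/1001)/(50) = 167167 × 480/1001 = 80160.

80160 frames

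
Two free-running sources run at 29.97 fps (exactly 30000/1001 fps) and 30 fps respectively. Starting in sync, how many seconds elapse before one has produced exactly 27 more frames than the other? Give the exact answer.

The gap grows by |30 − 30000/1001| = 30/1001 frames per second.
Time for a 27-frame gap: 27 ÷ (30/1001) = 900.9 s.

900.9 seconds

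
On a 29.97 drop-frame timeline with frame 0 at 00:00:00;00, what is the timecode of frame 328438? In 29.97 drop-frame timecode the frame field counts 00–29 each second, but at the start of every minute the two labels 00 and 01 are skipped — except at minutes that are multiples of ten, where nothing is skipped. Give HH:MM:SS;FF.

Ten DF minutes hold 17982 frames, so frame 328438 lies in block 18 (frames 323676–341657) with 4762 frames into that block.
The block's first minute is 1800 frames and the rest 1798 each; 4762 frames reaches minute 2, so 18 × 18 + 2 × 2 = 328 labels have been skipped so far.
Adding those back, label number 328438 + 328 = 328766 at 30 labels/s is 10958 s + 26 f = 3 h 2 min 38 s frame 26, i.e. 03:02:38;26.

03:02:38;26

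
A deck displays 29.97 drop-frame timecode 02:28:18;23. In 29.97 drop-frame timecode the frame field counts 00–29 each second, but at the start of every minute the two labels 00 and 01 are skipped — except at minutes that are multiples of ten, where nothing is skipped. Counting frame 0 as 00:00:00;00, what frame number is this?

Complete 10-minute blocks: 14, each 17982 frames → 251748.
Remaining 8 whole minutes in the current block: 1800 + 7 × 1798 = 14386 frames.
Within the current minute: 18 × 30 + 23 − 2 = 561 (labels ;00/;01 skipped at this minute). Total = 251748 + 14386 + 561 = 266695.

266695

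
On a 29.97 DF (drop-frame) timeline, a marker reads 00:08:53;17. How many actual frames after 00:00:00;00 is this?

As if non-drop at 30 labels/s: (0 × 3600 + 8 × 60 + 53) × 30 + 17 = 16007.
Minute boundaries passed: 8; those not divisible by 10: 8 − 0 = 8; dropped labels = 2 × 8 = 16.
Actual frame index = 16007 − 16 = 15991.

15991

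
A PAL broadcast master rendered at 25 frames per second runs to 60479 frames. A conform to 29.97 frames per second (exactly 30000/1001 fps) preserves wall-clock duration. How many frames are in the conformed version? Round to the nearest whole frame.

72502 frames

Frames at target rate = 60479 × (30000/1001) / (25) = 72574800/1001 ≈ 72502.298.
Nearest whole frame: 72502.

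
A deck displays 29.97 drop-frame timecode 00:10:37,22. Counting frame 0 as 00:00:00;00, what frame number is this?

19114

As if non-drop at 30 labels/s: (0 × 3600 + 10 × 60 + 37) × 30 + 22 = 19132.
Minute boundaries passed: 10; those not divisible by 10: 10 − 1 = 9; dropped labels = 2 × 9 = 18.
Actual frame index = 19132 − 18 = 19114.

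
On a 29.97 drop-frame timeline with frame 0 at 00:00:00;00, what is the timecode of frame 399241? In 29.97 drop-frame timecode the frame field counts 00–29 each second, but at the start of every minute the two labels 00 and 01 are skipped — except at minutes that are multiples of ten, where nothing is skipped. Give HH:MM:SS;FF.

03:42:01;11

Each 10-minute DF block holds 10 × 60 × 30 − 9 × 2 = 17982 frames. 399241 ÷ 17982 → 22 full blocks, remainder 3637.
Within the partial block the first minute is 1800 frames and each further minute 1798, so 2 further minute boundaries passed. Total skipped labels = 18 × 22 + 2 × 2 = 400.
Non-drop label index = 399241 + 400 = 399641; at 30 labels/s that is 03:42:01:11, i.e. DF 03:42:01;11.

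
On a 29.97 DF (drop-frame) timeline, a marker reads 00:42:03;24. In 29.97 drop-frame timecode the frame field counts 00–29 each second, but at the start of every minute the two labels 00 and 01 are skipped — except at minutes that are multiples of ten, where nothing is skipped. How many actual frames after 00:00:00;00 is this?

As if non-drop at 30 labels/s: (0 × 3600 + 42 × 60 + 3) × 30 + 24 = 75714.
Minute boundaries passed: 42; those not divisible by 10: 42 − 4 = 38; dropped labels = 2 × 38 = 76.
Actual frame index = 75714 − 76 = 75638.

75638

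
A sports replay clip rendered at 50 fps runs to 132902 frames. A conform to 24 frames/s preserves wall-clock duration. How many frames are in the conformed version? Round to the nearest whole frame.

Frames at target rate = 132902 × (24) / (50) = 1594824/25 ≈ 63792.960.
Nearest whole frame: 63793.

63793 frames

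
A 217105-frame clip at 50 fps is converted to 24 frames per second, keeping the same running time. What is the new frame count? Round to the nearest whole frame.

104210 frames

Frames at target rate = 217105 × (24) / (50) = 521052/5 ≈ 104210.400.
Nearest whole frame: 104210.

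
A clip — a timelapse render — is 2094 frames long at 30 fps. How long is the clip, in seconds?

Running time = 2094 / (30) = 69.8 s.

69.8 seconds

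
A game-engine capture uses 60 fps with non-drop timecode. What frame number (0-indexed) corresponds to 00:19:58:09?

71889

Total seconds to the label: (0 × 3600 + 19 × 60 + 58) = 1198.
Frame index = 1198 × 60 + 9 = 71889.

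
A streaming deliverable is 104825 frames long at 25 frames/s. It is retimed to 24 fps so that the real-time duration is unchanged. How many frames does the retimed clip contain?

100632 frames

Target frames = source frames × (target rate / source rate) = 104825 × (24)/(25) = 104825 × 24/25 = 100632.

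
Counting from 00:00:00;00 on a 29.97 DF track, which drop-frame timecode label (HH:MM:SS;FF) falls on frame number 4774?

00:02:39;08

Each 10-minute DF block holds 10 × 60 × 30 − 9 × 2 = 17982 frames. 4774 ÷ 17982 → 0 full blocks, remainder 4774.
Within the partial block the first minute is 1800 frames and each further minute 1798, so 2 further minute boundaries passed. Total skipped labels = 18 × 0 + 2 × 2 = 4.
Non-drop label index = 4774 + 4 = 4778; at 30 labels/s that is 00:02:39:08, i.e. DF 00:02:39;08.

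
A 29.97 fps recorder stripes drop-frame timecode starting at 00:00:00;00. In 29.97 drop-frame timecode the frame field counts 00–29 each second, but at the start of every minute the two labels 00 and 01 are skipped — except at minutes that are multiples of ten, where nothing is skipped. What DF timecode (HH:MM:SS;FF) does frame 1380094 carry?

12:47:29;06

Ten DF minutes hold 17982 frames, so frame 1380094 lies in block 76 (frames 1366632–1384613) with 13462 frames into that block.
The block's first minute is 1800 frames and the rest 1798 each; 13462 frames reaches minute 7, so 76 × 18 + 7 × 2 = 1382 labels have been skipped so far.
Adding those back, label number 1380094 + 1382 = 1381476 at 30 labels/s is 46049 s + 6 f = 12 h 47 min 29 s frame 6, i.e. 12:47:29;06.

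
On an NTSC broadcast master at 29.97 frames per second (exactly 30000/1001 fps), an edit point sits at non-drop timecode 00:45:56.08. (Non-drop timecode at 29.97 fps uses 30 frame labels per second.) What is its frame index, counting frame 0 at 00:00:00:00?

Total seconds to the label: (0 × 3600 + 45 × 60 + 56) = 2756.
Frame index = 2756 × 30 + 8 = 82688.

frame 82688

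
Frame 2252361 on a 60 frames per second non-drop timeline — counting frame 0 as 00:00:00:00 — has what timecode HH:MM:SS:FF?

10:25:39:21

2252361 ÷ 60 = 37539 full seconds, remainder 21 frames.
37539 s = 10 h 25 min 39 s.
Timecode: 10:25:39:21.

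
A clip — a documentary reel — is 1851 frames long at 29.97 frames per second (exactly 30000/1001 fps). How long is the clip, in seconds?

61.7617 seconds

Running time = 1851 / (30000/1001) = 61.7617 s.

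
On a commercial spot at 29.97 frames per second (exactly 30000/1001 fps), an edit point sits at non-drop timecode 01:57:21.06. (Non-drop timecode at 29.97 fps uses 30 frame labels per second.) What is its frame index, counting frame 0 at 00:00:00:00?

Total seconds to the label: (1 × 3600 + 57 × 60 + 21) = 7041.
Frame index = 7041 × 30 + 6 = 211236.

211236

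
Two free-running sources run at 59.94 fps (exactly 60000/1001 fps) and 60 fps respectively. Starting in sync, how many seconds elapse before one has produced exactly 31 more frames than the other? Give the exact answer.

The gap grows by |60 − 60000/1001| = 60/1001 frames per second.
Time for a 31-frame gap: 31 ÷ (60/1001) = 31031/60 s.

31031/60 seconds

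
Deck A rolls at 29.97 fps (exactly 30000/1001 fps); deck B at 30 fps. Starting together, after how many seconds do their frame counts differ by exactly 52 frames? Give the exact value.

26026/15 seconds

The gap grows by |30 − 30000/1001| = 30/1001 frames per second.
Time for a 52-frame gap: 52 ÷ (30/1001) = 26026/15 s.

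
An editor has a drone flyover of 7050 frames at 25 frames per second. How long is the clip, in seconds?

Running time = 7050 / (25) = 282 s.

282 seconds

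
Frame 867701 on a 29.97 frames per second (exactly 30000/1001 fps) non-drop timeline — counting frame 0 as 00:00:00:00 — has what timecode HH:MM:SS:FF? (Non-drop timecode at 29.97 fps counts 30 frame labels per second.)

08:02:03:11

867701 ÷ 30 = 28923 full seconds, remainder 11 frames.
28923 s = 8 h 2 min 3 s.
Timecode: 08:02:03:11.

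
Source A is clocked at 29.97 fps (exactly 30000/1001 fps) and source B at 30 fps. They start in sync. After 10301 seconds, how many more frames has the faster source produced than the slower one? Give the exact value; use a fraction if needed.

A emits 30000/1001 × 10301 = 309030000/1001 frames; B emits 30 × 10301 = 309030.
Difference = 309030/1001 frames (≈ 308.7213); B is ahead of A.

309030/1001 frames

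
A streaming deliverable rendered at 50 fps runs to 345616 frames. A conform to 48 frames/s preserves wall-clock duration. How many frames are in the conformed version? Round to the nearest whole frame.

Frames at target rate = 345616 × (48) / (50) = 8294784/25 ≈ 331791.360.
Nearest whole frame: 331791.

331791 frames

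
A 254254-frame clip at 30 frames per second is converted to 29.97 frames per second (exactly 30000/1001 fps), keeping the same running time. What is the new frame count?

254000 frames

Target frames = source frames × (target rate / source rate) = 254254 × (30000/1001)/(30) = 254254 × 1000/1001 = 254000.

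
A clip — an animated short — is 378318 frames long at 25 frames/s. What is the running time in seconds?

15132.72 seconds

Running time = 378318 / (25) = 15132.72 s.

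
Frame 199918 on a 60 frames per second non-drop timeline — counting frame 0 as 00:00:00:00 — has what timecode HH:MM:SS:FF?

00:55:31:58

199918 ÷ 60 = 3331 full seconds, remainder 58 frames.
3331 s = 0 h 55 min 31 s.
Timecode: 00:55:31:58.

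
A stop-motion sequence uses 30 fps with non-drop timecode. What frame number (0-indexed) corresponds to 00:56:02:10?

Total seconds to the label: (0 × 3600 + 56 × 60 + 2) = 3362.
Frame index = 3362 × 30 + 10 = 100870.

frame 100870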